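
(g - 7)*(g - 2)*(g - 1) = g^3 - 10*g^2 + 23*g - 14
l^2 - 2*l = l*(l - 2)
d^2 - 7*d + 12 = (d - 4)*(d - 3)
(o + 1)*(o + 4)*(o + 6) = o^3 + 11*o^2 + 34*o + 24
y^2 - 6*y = y*(y - 6)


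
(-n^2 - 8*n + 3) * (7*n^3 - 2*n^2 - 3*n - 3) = -7*n^5 - 54*n^4 + 40*n^3 + 21*n^2 + 15*n - 9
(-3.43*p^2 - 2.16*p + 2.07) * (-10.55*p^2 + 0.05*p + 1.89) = 36.1865*p^4 + 22.6165*p^3 - 28.4292*p^2 - 3.9789*p + 3.9123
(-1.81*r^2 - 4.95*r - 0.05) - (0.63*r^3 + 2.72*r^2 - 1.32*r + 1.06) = -0.63*r^3 - 4.53*r^2 - 3.63*r - 1.11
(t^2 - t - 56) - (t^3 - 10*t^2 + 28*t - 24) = -t^3 + 11*t^2 - 29*t - 32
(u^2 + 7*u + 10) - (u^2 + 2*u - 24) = 5*u + 34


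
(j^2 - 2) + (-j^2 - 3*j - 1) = -3*j - 3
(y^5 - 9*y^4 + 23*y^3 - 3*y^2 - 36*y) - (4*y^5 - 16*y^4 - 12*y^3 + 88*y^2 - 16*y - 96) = -3*y^5 + 7*y^4 + 35*y^3 - 91*y^2 - 20*y + 96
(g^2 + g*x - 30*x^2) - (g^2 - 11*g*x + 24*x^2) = 12*g*x - 54*x^2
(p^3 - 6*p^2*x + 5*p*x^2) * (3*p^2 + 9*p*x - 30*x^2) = 3*p^5 - 9*p^4*x - 69*p^3*x^2 + 225*p^2*x^3 - 150*p*x^4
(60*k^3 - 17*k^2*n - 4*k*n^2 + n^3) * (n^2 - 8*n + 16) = 60*k^3*n^2 - 480*k^3*n + 960*k^3 - 17*k^2*n^3 + 136*k^2*n^2 - 272*k^2*n - 4*k*n^4 + 32*k*n^3 - 64*k*n^2 + n^5 - 8*n^4 + 16*n^3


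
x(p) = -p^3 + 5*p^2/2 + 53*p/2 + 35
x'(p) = -3*p^2 + 5*p + 53/2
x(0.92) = 60.72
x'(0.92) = 28.56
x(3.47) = 115.28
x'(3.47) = 7.73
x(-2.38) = -0.43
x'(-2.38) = -2.39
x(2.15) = 93.59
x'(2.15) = 23.38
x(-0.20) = 29.81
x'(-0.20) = 25.38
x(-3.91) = 29.38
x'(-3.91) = -38.91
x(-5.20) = 105.41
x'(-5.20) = -80.62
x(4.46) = 114.20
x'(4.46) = -10.87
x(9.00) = -253.00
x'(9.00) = -171.50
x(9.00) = -253.00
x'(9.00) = -171.50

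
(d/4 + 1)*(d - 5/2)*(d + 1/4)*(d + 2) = d^4/4 + 15*d^3/16 - 49*d^2/32 - 87*d/16 - 5/4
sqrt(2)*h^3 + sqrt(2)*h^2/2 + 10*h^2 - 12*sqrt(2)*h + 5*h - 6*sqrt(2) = (h - sqrt(2))*(h + 6*sqrt(2))*(sqrt(2)*h + sqrt(2)/2)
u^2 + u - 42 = (u - 6)*(u + 7)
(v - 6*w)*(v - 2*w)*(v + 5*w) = v^3 - 3*v^2*w - 28*v*w^2 + 60*w^3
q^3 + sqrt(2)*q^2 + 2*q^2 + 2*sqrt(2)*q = q*(q + 2)*(q + sqrt(2))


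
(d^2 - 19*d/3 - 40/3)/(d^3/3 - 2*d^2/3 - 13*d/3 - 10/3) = (-3*d^2 + 19*d + 40)/(-d^3 + 2*d^2 + 13*d + 10)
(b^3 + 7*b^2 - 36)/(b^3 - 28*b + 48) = (b + 3)/(b - 4)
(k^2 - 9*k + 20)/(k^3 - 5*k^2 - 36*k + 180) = (k - 4)/(k^2 - 36)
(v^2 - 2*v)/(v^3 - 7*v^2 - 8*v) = (2 - v)/(-v^2 + 7*v + 8)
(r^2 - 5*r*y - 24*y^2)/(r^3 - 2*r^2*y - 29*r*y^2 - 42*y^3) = (-r + 8*y)/(-r^2 + 5*r*y + 14*y^2)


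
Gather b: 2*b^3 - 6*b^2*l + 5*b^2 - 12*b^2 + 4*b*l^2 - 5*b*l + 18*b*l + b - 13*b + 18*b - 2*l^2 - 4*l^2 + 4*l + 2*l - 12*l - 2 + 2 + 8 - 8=2*b^3 + b^2*(-6*l - 7) + b*(4*l^2 + 13*l + 6) - 6*l^2 - 6*l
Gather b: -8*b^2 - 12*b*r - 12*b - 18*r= -8*b^2 + b*(-12*r - 12) - 18*r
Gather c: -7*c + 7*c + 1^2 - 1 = 0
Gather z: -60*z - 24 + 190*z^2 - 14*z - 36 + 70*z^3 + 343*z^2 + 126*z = 70*z^3 + 533*z^2 + 52*z - 60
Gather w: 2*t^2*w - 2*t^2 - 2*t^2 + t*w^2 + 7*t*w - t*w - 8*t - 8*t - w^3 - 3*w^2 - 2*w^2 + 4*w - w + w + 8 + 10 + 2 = -4*t^2 - 16*t - w^3 + w^2*(t - 5) + w*(2*t^2 + 6*t + 4) + 20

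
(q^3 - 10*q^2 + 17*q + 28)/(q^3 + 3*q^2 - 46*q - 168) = (q^2 - 3*q - 4)/(q^2 + 10*q + 24)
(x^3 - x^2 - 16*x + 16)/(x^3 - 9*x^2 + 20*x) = (x^2 + 3*x - 4)/(x*(x - 5))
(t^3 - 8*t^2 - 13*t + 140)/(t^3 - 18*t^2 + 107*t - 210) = (t + 4)/(t - 6)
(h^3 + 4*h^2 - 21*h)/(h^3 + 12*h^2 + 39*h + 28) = h*(h - 3)/(h^2 + 5*h + 4)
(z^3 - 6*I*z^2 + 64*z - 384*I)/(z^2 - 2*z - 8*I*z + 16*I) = (z^2 + 2*I*z + 48)/(z - 2)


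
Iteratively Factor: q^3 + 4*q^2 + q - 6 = (q - 1)*(q^2 + 5*q + 6) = (q - 1)*(q + 3)*(q + 2)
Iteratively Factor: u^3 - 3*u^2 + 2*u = (u - 1)*(u^2 - 2*u) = (u - 2)*(u - 1)*(u)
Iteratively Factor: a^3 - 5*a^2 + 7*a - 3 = (a - 1)*(a^2 - 4*a + 3) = (a - 3)*(a - 1)*(a - 1)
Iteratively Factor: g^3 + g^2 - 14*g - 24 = (g - 4)*(g^2 + 5*g + 6) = (g - 4)*(g + 3)*(g + 2)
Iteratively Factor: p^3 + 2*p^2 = (p)*(p^2 + 2*p) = p*(p + 2)*(p)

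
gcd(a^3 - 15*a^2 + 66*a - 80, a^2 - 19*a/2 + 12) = a - 8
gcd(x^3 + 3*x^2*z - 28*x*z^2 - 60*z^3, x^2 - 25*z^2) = x - 5*z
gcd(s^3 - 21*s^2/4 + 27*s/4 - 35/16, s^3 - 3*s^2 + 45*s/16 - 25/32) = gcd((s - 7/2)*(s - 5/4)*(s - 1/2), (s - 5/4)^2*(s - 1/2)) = s^2 - 7*s/4 + 5/8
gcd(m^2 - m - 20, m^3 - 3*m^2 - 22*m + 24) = m + 4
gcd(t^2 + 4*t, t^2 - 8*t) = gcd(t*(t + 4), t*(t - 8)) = t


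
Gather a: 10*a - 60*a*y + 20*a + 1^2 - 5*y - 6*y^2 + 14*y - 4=a*(30 - 60*y) - 6*y^2 + 9*y - 3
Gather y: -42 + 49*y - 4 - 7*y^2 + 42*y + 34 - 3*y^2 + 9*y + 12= -10*y^2 + 100*y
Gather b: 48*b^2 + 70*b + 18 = 48*b^2 + 70*b + 18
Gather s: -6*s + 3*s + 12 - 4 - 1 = 7 - 3*s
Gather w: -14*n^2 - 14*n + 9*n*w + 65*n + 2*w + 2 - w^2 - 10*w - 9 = -14*n^2 + 51*n - w^2 + w*(9*n - 8) - 7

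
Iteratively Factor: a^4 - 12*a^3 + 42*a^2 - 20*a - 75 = (a - 5)*(a^3 - 7*a^2 + 7*a + 15) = (a - 5)*(a - 3)*(a^2 - 4*a - 5) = (a - 5)*(a - 3)*(a + 1)*(a - 5)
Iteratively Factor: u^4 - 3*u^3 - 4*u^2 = (u)*(u^3 - 3*u^2 - 4*u) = u*(u + 1)*(u^2 - 4*u) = u*(u - 4)*(u + 1)*(u)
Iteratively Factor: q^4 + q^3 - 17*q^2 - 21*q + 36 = (q + 3)*(q^3 - 2*q^2 - 11*q + 12) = (q + 3)^2*(q^2 - 5*q + 4) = (q - 1)*(q + 3)^2*(q - 4)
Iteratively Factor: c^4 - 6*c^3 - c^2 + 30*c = (c - 3)*(c^3 - 3*c^2 - 10*c) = (c - 3)*(c + 2)*(c^2 - 5*c) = c*(c - 3)*(c + 2)*(c - 5)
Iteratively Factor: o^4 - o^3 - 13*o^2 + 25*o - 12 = (o - 1)*(o^3 - 13*o + 12) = (o - 1)^2*(o^2 + o - 12) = (o - 3)*(o - 1)^2*(o + 4)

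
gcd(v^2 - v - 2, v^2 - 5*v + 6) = v - 2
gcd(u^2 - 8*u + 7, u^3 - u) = u - 1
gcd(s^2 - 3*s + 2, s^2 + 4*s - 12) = s - 2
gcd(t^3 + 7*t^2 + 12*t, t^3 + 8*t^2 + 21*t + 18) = t + 3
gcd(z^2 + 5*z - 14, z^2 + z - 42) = z + 7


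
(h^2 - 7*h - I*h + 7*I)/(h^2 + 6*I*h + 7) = (h - 7)/(h + 7*I)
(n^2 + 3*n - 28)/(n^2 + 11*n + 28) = (n - 4)/(n + 4)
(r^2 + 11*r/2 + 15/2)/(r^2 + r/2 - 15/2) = (2*r + 5)/(2*r - 5)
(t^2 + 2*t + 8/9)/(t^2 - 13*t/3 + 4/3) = (9*t^2 + 18*t + 8)/(3*(3*t^2 - 13*t + 4))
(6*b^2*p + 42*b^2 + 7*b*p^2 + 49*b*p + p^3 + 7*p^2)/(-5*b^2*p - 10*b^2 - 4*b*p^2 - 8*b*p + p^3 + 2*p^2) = (6*b*p + 42*b + p^2 + 7*p)/(-5*b*p - 10*b + p^2 + 2*p)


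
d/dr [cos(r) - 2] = -sin(r)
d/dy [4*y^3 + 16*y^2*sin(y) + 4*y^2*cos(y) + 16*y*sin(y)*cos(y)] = -4*y^2*sin(y) + 16*y^2*cos(y) + 12*y^2 + 32*y*sin(y) + 8*y*cos(y) + 16*y*cos(2*y) + 8*sin(2*y)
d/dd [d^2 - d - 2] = 2*d - 1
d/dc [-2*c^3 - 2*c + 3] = -6*c^2 - 2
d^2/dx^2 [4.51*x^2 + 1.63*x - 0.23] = 9.02000000000000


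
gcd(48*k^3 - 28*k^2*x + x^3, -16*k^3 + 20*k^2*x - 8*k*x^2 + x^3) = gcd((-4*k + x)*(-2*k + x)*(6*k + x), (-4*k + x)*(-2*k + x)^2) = 8*k^2 - 6*k*x + x^2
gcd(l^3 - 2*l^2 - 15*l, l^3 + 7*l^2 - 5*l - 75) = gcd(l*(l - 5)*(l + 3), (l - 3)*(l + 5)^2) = 1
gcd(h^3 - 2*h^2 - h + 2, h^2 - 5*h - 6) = h + 1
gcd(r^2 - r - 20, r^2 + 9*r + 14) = 1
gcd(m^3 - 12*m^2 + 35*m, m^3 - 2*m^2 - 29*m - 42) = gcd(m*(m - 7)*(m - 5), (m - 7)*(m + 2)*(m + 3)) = m - 7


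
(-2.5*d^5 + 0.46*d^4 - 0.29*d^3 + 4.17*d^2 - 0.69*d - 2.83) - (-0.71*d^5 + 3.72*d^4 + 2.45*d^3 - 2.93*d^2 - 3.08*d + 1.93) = -1.79*d^5 - 3.26*d^4 - 2.74*d^3 + 7.1*d^2 + 2.39*d - 4.76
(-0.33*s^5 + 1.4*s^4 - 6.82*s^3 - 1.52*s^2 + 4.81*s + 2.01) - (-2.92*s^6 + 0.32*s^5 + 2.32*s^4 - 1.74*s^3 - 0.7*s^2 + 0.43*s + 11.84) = 2.92*s^6 - 0.65*s^5 - 0.92*s^4 - 5.08*s^3 - 0.82*s^2 + 4.38*s - 9.83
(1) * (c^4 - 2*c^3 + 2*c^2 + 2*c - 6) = c^4 - 2*c^3 + 2*c^2 + 2*c - 6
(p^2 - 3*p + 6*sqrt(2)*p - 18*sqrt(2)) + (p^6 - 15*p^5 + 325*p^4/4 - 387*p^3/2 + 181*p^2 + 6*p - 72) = p^6 - 15*p^5 + 325*p^4/4 - 387*p^3/2 + 182*p^2 + 3*p + 6*sqrt(2)*p - 72 - 18*sqrt(2)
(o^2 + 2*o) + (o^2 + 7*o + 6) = 2*o^2 + 9*o + 6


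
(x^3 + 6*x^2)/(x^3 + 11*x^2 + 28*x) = x*(x + 6)/(x^2 + 11*x + 28)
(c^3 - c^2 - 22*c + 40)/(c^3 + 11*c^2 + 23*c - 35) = (c^2 - 6*c + 8)/(c^2 + 6*c - 7)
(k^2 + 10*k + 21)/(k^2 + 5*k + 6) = (k + 7)/(k + 2)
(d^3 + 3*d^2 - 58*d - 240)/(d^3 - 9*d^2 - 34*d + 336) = (d + 5)/(d - 7)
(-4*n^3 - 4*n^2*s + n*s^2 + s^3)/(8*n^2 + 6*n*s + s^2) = (-2*n^2 - n*s + s^2)/(4*n + s)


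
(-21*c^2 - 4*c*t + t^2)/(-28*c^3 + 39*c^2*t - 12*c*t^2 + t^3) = (3*c + t)/(4*c^2 - 5*c*t + t^2)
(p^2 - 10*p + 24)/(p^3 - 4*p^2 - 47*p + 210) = (p - 4)/(p^2 + 2*p - 35)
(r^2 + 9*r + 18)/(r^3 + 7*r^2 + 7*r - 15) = (r + 6)/(r^2 + 4*r - 5)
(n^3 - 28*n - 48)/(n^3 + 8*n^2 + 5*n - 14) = (n^2 - 2*n - 24)/(n^2 + 6*n - 7)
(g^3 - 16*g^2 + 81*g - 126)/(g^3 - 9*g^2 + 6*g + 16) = (g^3 - 16*g^2 + 81*g - 126)/(g^3 - 9*g^2 + 6*g + 16)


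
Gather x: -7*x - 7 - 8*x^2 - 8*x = -8*x^2 - 15*x - 7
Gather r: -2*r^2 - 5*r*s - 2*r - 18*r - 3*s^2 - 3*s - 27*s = -2*r^2 + r*(-5*s - 20) - 3*s^2 - 30*s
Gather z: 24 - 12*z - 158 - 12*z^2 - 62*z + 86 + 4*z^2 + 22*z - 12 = -8*z^2 - 52*z - 60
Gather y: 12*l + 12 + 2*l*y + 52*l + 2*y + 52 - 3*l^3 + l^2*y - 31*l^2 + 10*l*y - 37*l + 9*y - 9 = -3*l^3 - 31*l^2 + 27*l + y*(l^2 + 12*l + 11) + 55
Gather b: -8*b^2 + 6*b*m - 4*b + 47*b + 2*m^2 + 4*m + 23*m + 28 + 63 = -8*b^2 + b*(6*m + 43) + 2*m^2 + 27*m + 91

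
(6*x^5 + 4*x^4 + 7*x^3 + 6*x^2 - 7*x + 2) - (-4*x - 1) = 6*x^5 + 4*x^4 + 7*x^3 + 6*x^2 - 3*x + 3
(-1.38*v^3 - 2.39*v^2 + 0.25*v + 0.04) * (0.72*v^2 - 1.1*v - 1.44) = -0.9936*v^5 - 0.2028*v^4 + 4.7962*v^3 + 3.1954*v^2 - 0.404*v - 0.0576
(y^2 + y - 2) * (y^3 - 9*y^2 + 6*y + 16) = y^5 - 8*y^4 - 5*y^3 + 40*y^2 + 4*y - 32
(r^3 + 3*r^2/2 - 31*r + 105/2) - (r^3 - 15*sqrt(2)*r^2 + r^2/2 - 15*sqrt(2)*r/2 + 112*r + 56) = r^2 + 15*sqrt(2)*r^2 - 143*r + 15*sqrt(2)*r/2 - 7/2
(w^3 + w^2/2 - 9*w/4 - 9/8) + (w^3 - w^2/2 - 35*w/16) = 2*w^3 - 71*w/16 - 9/8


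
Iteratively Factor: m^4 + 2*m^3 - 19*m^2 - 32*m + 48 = (m + 3)*(m^3 - m^2 - 16*m + 16) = (m - 4)*(m + 3)*(m^2 + 3*m - 4) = (m - 4)*(m + 3)*(m + 4)*(m - 1)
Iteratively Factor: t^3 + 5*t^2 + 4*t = (t)*(t^2 + 5*t + 4) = t*(t + 4)*(t + 1)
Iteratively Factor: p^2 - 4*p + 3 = (p - 3)*(p - 1)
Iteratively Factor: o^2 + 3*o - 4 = (o + 4)*(o - 1)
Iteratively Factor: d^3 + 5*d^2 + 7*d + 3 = (d + 3)*(d^2 + 2*d + 1) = (d + 1)*(d + 3)*(d + 1)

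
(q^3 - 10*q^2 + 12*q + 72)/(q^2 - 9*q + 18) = (q^2 - 4*q - 12)/(q - 3)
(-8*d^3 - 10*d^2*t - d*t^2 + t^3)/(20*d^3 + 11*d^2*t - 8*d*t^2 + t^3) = (2*d + t)/(-5*d + t)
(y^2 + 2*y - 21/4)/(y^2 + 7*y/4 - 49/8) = 2*(2*y - 3)/(4*y - 7)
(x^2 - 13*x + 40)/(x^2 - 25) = (x - 8)/(x + 5)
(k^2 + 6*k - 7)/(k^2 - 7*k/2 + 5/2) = 2*(k + 7)/(2*k - 5)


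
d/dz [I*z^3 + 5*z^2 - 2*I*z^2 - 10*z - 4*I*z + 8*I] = 3*I*z^2 + z*(10 - 4*I) - 10 - 4*I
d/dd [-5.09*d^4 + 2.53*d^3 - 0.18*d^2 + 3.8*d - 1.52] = -20.36*d^3 + 7.59*d^2 - 0.36*d + 3.8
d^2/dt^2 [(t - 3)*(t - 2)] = 2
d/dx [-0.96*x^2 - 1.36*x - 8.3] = -1.92*x - 1.36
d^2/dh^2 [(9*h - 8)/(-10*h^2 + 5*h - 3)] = 10*(-5*(4*h - 1)^2*(9*h - 8) + (54*h - 25)*(10*h^2 - 5*h + 3))/(10*h^2 - 5*h + 3)^3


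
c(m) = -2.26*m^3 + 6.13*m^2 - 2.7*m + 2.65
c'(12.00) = -831.90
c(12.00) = -3052.31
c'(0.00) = -2.70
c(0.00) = 2.65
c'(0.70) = 2.56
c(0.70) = 2.99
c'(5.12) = -117.66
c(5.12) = -153.81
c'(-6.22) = -341.26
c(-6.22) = 800.45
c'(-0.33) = -7.48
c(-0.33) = 4.29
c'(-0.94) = -20.22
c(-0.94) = 12.48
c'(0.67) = 2.47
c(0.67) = 2.91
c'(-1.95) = -52.39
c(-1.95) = 47.98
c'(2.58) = -16.20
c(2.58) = -2.32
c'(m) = -6.78*m^2 + 12.26*m - 2.7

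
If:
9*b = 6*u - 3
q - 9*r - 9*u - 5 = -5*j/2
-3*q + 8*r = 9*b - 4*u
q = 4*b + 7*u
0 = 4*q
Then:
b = -7/29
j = 737/580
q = 0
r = -79/232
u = 4/29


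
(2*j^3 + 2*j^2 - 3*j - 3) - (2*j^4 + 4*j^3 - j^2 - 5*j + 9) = -2*j^4 - 2*j^3 + 3*j^2 + 2*j - 12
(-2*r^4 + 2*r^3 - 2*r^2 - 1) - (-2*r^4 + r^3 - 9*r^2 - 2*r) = r^3 + 7*r^2 + 2*r - 1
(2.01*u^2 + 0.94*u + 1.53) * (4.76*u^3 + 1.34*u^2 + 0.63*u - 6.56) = 9.5676*u^5 + 7.1678*u^4 + 9.8087*u^3 - 10.5432*u^2 - 5.2025*u - 10.0368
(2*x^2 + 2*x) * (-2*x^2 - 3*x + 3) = -4*x^4 - 10*x^3 + 6*x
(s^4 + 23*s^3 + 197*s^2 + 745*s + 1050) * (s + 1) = s^5 + 24*s^4 + 220*s^3 + 942*s^2 + 1795*s + 1050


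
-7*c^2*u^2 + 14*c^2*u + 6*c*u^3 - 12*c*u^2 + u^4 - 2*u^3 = u*(-c + u)*(7*c + u)*(u - 2)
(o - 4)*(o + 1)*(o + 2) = o^3 - o^2 - 10*o - 8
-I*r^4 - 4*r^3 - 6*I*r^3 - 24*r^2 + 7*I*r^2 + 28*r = r*(r + 7)*(r - 4*I)*(-I*r + I)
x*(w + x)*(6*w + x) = 6*w^2*x + 7*w*x^2 + x^3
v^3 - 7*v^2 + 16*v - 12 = (v - 3)*(v - 2)^2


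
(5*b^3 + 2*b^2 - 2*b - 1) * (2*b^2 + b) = 10*b^5 + 9*b^4 - 2*b^3 - 4*b^2 - b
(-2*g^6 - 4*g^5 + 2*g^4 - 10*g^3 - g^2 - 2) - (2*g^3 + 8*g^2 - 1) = -2*g^6 - 4*g^5 + 2*g^4 - 12*g^3 - 9*g^2 - 1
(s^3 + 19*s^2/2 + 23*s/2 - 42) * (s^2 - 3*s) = s^5 + 13*s^4/2 - 17*s^3 - 153*s^2/2 + 126*s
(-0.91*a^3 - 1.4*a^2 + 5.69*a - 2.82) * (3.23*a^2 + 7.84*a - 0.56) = -2.9393*a^5 - 11.6564*a^4 + 7.9123*a^3 + 36.285*a^2 - 25.2952*a + 1.5792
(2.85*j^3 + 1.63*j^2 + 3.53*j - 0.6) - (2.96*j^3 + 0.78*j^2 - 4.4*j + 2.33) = -0.11*j^3 + 0.85*j^2 + 7.93*j - 2.93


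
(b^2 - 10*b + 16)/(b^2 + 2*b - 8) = (b - 8)/(b + 4)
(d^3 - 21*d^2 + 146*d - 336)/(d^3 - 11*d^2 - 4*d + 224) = (d - 6)/(d + 4)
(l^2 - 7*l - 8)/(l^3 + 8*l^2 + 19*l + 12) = (l - 8)/(l^2 + 7*l + 12)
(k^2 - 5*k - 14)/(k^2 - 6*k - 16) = (k - 7)/(k - 8)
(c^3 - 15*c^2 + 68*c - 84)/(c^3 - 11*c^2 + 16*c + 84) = (c - 2)/(c + 2)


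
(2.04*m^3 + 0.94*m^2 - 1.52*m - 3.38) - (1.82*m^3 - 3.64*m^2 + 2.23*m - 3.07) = 0.22*m^3 + 4.58*m^2 - 3.75*m - 0.31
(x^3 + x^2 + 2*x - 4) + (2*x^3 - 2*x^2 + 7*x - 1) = 3*x^3 - x^2 + 9*x - 5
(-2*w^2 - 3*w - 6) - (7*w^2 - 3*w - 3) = -9*w^2 - 3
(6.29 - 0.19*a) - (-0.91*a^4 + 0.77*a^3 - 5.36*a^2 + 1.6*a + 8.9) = 0.91*a^4 - 0.77*a^3 + 5.36*a^2 - 1.79*a - 2.61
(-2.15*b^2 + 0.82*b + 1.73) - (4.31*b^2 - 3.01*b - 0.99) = -6.46*b^2 + 3.83*b + 2.72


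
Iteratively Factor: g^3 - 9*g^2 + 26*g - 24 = (g - 4)*(g^2 - 5*g + 6) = (g - 4)*(g - 2)*(g - 3)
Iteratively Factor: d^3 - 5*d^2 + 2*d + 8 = (d - 4)*(d^2 - d - 2) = (d - 4)*(d - 2)*(d + 1)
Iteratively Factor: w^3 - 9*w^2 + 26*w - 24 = (w - 3)*(w^2 - 6*w + 8) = (w - 4)*(w - 3)*(w - 2)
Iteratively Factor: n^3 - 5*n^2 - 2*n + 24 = (n + 2)*(n^2 - 7*n + 12) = (n - 3)*(n + 2)*(n - 4)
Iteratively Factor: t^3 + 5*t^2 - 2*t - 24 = (t + 3)*(t^2 + 2*t - 8) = (t + 3)*(t + 4)*(t - 2)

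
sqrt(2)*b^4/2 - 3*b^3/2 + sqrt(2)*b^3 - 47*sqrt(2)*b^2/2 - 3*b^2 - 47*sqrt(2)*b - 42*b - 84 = (b + 2)*(b - 6*sqrt(2))*(b + 7*sqrt(2)/2)*(sqrt(2)*b/2 + 1)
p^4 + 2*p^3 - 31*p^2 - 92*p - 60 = (p - 6)*(p + 1)*(p + 2)*(p + 5)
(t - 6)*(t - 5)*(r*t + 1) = r*t^3 - 11*r*t^2 + 30*r*t + t^2 - 11*t + 30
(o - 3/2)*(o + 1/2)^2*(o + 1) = o^4 + o^3/2 - 7*o^2/4 - 13*o/8 - 3/8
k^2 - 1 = (k - 1)*(k + 1)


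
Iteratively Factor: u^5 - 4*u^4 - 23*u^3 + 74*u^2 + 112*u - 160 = (u - 4)*(u^4 - 23*u^2 - 18*u + 40) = (u - 4)*(u - 1)*(u^3 + u^2 - 22*u - 40) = (u - 4)*(u - 1)*(u + 4)*(u^2 - 3*u - 10) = (u - 4)*(u - 1)*(u + 2)*(u + 4)*(u - 5)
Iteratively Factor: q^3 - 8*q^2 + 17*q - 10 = (q - 5)*(q^2 - 3*q + 2) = (q - 5)*(q - 2)*(q - 1)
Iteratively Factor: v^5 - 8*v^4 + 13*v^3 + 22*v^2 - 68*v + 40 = (v - 1)*(v^4 - 7*v^3 + 6*v^2 + 28*v - 40) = (v - 1)*(v + 2)*(v^3 - 9*v^2 + 24*v - 20) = (v - 2)*(v - 1)*(v + 2)*(v^2 - 7*v + 10) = (v - 2)^2*(v - 1)*(v + 2)*(v - 5)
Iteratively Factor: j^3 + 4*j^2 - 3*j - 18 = (j - 2)*(j^2 + 6*j + 9) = (j - 2)*(j + 3)*(j + 3)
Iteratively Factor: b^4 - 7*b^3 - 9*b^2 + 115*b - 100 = (b - 1)*(b^3 - 6*b^2 - 15*b + 100) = (b - 5)*(b - 1)*(b^2 - b - 20) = (b - 5)*(b - 1)*(b + 4)*(b - 5)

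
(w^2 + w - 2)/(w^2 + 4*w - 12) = (w^2 + w - 2)/(w^2 + 4*w - 12)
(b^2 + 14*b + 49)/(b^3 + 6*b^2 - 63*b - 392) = 1/(b - 8)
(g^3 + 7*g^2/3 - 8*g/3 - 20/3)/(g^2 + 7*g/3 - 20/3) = (g^2 + 4*g + 4)/(g + 4)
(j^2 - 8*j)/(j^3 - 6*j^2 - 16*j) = 1/(j + 2)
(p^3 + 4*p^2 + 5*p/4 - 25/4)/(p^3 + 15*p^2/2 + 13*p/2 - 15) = (p + 5/2)/(p + 6)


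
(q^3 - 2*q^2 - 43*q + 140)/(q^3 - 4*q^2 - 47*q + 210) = (q - 4)/(q - 6)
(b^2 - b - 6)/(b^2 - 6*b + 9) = (b + 2)/(b - 3)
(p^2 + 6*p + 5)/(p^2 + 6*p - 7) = (p^2 + 6*p + 5)/(p^2 + 6*p - 7)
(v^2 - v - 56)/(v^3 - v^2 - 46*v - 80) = (v + 7)/(v^2 + 7*v + 10)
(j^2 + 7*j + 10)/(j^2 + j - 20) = (j + 2)/(j - 4)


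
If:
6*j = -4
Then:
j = -2/3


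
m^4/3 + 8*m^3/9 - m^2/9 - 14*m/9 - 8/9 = (m/3 + 1/3)*(m - 4/3)*(m + 1)*(m + 2)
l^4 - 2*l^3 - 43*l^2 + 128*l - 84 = (l - 6)*(l - 2)*(l - 1)*(l + 7)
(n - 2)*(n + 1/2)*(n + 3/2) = n^3 - 13*n/4 - 3/2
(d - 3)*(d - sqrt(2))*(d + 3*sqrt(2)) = d^3 - 3*d^2 + 2*sqrt(2)*d^2 - 6*sqrt(2)*d - 6*d + 18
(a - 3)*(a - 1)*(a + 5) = a^3 + a^2 - 17*a + 15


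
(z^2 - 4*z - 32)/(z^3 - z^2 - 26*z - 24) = (z - 8)/(z^2 - 5*z - 6)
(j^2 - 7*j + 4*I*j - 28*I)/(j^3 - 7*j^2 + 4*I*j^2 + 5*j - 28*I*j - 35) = (j + 4*I)/(j^2 + 4*I*j + 5)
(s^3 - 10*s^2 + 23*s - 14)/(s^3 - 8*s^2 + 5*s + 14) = (s - 1)/(s + 1)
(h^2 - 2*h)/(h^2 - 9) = h*(h - 2)/(h^2 - 9)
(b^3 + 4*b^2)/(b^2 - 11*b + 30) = b^2*(b + 4)/(b^2 - 11*b + 30)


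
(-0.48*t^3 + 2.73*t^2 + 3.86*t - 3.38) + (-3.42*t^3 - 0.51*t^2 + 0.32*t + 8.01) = -3.9*t^3 + 2.22*t^2 + 4.18*t + 4.63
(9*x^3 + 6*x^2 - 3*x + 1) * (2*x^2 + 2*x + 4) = 18*x^5 + 30*x^4 + 42*x^3 + 20*x^2 - 10*x + 4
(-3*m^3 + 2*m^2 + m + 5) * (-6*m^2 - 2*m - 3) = 18*m^5 - 6*m^4 - m^3 - 38*m^2 - 13*m - 15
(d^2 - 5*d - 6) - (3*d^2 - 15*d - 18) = -2*d^2 + 10*d + 12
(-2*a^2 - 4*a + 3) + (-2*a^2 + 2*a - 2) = -4*a^2 - 2*a + 1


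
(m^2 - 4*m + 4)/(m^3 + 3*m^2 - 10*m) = (m - 2)/(m*(m + 5))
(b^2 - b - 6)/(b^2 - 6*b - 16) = (b - 3)/(b - 8)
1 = 1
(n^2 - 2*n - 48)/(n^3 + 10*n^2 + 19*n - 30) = (n - 8)/(n^2 + 4*n - 5)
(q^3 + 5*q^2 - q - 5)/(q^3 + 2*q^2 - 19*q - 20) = (q - 1)/(q - 4)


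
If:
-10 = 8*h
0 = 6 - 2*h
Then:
No Solution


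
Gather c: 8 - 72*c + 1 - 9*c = 9 - 81*c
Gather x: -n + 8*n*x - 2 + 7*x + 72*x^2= -n + 72*x^2 + x*(8*n + 7) - 2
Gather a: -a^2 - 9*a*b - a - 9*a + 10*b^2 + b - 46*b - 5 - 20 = -a^2 + a*(-9*b - 10) + 10*b^2 - 45*b - 25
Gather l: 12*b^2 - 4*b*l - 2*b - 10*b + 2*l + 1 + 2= 12*b^2 - 12*b + l*(2 - 4*b) + 3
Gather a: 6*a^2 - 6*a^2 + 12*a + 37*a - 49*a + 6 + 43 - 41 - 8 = 0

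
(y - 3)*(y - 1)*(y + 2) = y^3 - 2*y^2 - 5*y + 6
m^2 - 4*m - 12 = (m - 6)*(m + 2)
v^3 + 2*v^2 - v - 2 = (v - 1)*(v + 1)*(v + 2)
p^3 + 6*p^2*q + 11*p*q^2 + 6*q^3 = (p + q)*(p + 2*q)*(p + 3*q)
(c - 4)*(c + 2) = c^2 - 2*c - 8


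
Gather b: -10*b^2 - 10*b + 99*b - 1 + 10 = -10*b^2 + 89*b + 9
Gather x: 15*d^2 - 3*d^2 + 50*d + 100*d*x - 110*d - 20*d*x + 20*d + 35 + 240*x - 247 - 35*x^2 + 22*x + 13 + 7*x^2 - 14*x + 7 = 12*d^2 - 40*d - 28*x^2 + x*(80*d + 248) - 192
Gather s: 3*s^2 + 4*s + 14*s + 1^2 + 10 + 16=3*s^2 + 18*s + 27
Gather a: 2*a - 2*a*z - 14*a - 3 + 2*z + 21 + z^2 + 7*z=a*(-2*z - 12) + z^2 + 9*z + 18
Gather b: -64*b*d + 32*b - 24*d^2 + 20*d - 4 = b*(32 - 64*d) - 24*d^2 + 20*d - 4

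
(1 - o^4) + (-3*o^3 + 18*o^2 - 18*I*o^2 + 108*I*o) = -o^4 - 3*o^3 + 18*o^2 - 18*I*o^2 + 108*I*o + 1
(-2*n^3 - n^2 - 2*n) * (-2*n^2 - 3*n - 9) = 4*n^5 + 8*n^4 + 25*n^3 + 15*n^2 + 18*n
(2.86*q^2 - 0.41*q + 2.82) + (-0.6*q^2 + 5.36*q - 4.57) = 2.26*q^2 + 4.95*q - 1.75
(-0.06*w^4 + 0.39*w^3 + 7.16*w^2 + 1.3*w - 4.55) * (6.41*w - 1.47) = -0.3846*w^5 + 2.5881*w^4 + 45.3223*w^3 - 2.1922*w^2 - 31.0765*w + 6.6885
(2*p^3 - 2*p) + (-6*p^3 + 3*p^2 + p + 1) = -4*p^3 + 3*p^2 - p + 1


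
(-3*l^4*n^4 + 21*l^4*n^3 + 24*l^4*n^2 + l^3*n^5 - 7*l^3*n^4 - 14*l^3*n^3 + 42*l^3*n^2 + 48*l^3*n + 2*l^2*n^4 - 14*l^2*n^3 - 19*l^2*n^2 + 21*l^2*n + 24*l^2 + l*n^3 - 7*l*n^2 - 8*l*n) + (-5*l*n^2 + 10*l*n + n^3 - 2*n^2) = -3*l^4*n^4 + 21*l^4*n^3 + 24*l^4*n^2 + l^3*n^5 - 7*l^3*n^4 - 14*l^3*n^3 + 42*l^3*n^2 + 48*l^3*n + 2*l^2*n^4 - 14*l^2*n^3 - 19*l^2*n^2 + 21*l^2*n + 24*l^2 + l*n^3 - 12*l*n^2 + 2*l*n + n^3 - 2*n^2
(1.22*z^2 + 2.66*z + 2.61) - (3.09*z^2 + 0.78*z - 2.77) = -1.87*z^2 + 1.88*z + 5.38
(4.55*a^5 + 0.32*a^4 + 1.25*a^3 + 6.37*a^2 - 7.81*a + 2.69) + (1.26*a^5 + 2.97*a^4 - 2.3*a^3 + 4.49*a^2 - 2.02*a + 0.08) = 5.81*a^5 + 3.29*a^4 - 1.05*a^3 + 10.86*a^2 - 9.83*a + 2.77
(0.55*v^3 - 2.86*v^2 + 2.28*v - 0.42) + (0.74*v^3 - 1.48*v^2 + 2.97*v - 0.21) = 1.29*v^3 - 4.34*v^2 + 5.25*v - 0.63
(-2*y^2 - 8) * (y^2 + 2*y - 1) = -2*y^4 - 4*y^3 - 6*y^2 - 16*y + 8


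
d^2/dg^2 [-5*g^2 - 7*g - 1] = -10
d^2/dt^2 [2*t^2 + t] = 4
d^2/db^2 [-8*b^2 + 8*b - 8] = -16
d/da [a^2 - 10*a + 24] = 2*a - 10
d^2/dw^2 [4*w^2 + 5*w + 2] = 8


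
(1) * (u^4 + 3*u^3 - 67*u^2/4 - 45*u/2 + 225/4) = u^4 + 3*u^3 - 67*u^2/4 - 45*u/2 + 225/4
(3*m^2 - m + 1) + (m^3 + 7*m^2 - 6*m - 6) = m^3 + 10*m^2 - 7*m - 5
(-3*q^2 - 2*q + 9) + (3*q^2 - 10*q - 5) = 4 - 12*q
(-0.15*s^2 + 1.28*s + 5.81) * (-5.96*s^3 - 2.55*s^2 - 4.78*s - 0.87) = 0.894*s^5 - 7.2463*s^4 - 37.1746*s^3 - 20.8034*s^2 - 28.8854*s - 5.0547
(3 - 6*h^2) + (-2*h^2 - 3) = -8*h^2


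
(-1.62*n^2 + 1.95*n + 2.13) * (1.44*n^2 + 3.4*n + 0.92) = -2.3328*n^4 - 2.7*n^3 + 8.2068*n^2 + 9.036*n + 1.9596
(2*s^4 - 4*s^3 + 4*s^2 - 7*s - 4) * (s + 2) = 2*s^5 - 4*s^3 + s^2 - 18*s - 8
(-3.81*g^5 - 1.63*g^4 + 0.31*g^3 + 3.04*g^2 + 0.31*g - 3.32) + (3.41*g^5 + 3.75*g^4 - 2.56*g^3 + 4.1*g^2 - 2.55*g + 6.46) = -0.4*g^5 + 2.12*g^4 - 2.25*g^3 + 7.14*g^2 - 2.24*g + 3.14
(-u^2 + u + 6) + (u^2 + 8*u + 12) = 9*u + 18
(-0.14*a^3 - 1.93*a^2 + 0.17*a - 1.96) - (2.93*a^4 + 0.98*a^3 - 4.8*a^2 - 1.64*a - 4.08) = -2.93*a^4 - 1.12*a^3 + 2.87*a^2 + 1.81*a + 2.12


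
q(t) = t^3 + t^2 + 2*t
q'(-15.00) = 647.00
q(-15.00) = -3180.00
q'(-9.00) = 227.00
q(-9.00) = -666.00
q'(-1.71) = 7.35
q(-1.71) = -5.50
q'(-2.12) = 11.24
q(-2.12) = -9.27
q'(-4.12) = 44.68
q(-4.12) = -61.20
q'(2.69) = 29.09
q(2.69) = 32.08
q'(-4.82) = 62.06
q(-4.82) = -98.39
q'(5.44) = 101.66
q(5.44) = 201.46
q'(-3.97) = 41.34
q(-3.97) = -54.75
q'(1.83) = 15.71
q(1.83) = 13.14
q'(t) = 3*t^2 + 2*t + 2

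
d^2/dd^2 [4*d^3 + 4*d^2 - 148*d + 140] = 24*d + 8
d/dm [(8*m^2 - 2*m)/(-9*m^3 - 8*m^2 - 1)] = 2*(m^2*(4*m - 1)*(27*m + 16) + (1 - 8*m)*(9*m^3 + 8*m^2 + 1))/(9*m^3 + 8*m^2 + 1)^2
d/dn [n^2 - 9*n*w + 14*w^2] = 2*n - 9*w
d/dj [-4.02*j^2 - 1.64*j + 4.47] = -8.04*j - 1.64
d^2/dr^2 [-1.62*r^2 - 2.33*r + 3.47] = -3.24000000000000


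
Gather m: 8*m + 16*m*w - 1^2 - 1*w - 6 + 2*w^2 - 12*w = m*(16*w + 8) + 2*w^2 - 13*w - 7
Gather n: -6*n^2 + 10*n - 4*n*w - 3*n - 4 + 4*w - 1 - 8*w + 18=-6*n^2 + n*(7 - 4*w) - 4*w + 13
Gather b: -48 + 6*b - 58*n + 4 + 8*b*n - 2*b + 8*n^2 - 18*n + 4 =b*(8*n + 4) + 8*n^2 - 76*n - 40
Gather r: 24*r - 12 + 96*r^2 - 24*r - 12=96*r^2 - 24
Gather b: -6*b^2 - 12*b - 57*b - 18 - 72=-6*b^2 - 69*b - 90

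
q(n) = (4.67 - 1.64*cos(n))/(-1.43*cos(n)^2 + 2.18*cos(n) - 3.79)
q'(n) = (4.67 - 1.64*cos(n))*(-2.86*sin(n)*cos(n) + 2.18*sin(n))/(-1.43*cos(n)^2 + 2.18*cos(n) - 3.79)^2 + 1.64*sin(n)/(-1.43*cos(n)^2 + 2.18*cos(n) - 3.79) = (2.3452*cos(n)^2 - 13.3562*cos(n) + 3.965)*sin(n)/(2.0449*cos(n)^4 - 6.2348*cos(n)^3 + 15.5918*cos(n)^2 - 16.5244*cos(n) + 14.3641)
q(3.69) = -0.91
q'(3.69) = -0.20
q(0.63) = -1.13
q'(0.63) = -0.36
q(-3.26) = -0.86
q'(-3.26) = 0.04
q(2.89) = -0.86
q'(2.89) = 0.09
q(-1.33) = -1.28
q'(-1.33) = -0.08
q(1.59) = -1.23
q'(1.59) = 0.29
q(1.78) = -1.16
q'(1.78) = 0.36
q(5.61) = -1.14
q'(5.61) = 0.36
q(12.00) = -1.11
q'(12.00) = 0.34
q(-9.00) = -0.89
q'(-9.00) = -0.15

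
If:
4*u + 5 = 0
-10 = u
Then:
No Solution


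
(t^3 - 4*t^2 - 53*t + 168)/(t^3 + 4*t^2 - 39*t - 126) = (t^2 - 11*t + 24)/(t^2 - 3*t - 18)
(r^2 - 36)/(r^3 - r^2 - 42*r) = (r - 6)/(r*(r - 7))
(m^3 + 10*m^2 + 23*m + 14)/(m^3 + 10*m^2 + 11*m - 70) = (m^2 + 3*m + 2)/(m^2 + 3*m - 10)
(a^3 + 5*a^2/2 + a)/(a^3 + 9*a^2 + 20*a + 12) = a*(2*a + 1)/(2*(a^2 + 7*a + 6))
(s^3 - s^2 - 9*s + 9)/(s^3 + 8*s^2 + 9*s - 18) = (s - 3)/(s + 6)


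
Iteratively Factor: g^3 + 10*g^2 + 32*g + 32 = (g + 4)*(g^2 + 6*g + 8) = (g + 2)*(g + 4)*(g + 4)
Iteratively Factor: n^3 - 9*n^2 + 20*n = (n - 5)*(n^2 - 4*n) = n*(n - 5)*(n - 4)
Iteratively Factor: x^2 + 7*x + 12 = (x + 4)*(x + 3)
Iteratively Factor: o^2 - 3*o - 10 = (o - 5)*(o + 2)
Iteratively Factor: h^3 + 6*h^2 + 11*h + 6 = (h + 2)*(h^2 + 4*h + 3) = (h + 1)*(h + 2)*(h + 3)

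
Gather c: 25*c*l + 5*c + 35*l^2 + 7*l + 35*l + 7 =c*(25*l + 5) + 35*l^2 + 42*l + 7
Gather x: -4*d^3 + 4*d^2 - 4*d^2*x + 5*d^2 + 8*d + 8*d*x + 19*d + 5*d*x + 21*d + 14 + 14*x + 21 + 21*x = -4*d^3 + 9*d^2 + 48*d + x*(-4*d^2 + 13*d + 35) + 35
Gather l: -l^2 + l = -l^2 + l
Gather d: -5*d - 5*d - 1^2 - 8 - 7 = -10*d - 16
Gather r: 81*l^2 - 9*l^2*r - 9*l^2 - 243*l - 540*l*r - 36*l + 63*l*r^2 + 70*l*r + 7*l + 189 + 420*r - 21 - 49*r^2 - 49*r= 72*l^2 - 272*l + r^2*(63*l - 49) + r*(-9*l^2 - 470*l + 371) + 168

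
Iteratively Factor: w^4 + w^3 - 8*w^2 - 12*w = (w)*(w^3 + w^2 - 8*w - 12) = w*(w + 2)*(w^2 - w - 6) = w*(w - 3)*(w + 2)*(w + 2)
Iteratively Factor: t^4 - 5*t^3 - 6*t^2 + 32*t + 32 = (t - 4)*(t^3 - t^2 - 10*t - 8) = (t - 4)^2*(t^2 + 3*t + 2) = (t - 4)^2*(t + 2)*(t + 1)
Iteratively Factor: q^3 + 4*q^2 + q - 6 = (q + 3)*(q^2 + q - 2) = (q - 1)*(q + 3)*(q + 2)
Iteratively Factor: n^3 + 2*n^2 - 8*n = (n - 2)*(n^2 + 4*n) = n*(n - 2)*(n + 4)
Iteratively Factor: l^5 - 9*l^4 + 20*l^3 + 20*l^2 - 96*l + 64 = (l - 4)*(l^4 - 5*l^3 + 20*l - 16) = (l - 4)*(l - 1)*(l^3 - 4*l^2 - 4*l + 16) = (l - 4)^2*(l - 1)*(l^2 - 4) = (l - 4)^2*(l - 1)*(l + 2)*(l - 2)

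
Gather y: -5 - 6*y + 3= -6*y - 2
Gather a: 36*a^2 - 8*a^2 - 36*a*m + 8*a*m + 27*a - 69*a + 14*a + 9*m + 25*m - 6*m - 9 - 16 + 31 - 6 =28*a^2 + a*(-28*m - 28) + 28*m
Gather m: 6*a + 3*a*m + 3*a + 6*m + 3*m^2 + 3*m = 9*a + 3*m^2 + m*(3*a + 9)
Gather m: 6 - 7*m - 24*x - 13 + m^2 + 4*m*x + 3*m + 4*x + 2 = m^2 + m*(4*x - 4) - 20*x - 5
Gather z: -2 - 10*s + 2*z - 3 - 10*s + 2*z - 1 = -20*s + 4*z - 6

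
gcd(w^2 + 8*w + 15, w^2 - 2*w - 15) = w + 3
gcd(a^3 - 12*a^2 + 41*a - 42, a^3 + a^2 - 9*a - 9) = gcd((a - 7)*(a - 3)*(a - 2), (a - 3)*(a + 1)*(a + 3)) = a - 3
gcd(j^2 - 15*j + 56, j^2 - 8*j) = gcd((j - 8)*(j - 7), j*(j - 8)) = j - 8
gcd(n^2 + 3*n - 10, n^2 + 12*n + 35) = n + 5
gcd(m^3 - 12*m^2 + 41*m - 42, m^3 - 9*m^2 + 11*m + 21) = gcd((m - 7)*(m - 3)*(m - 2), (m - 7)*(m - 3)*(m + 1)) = m^2 - 10*m + 21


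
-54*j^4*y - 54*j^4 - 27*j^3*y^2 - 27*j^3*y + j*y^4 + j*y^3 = (-6*j + y)*(3*j + y)^2*(j*y + j)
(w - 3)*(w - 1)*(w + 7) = w^3 + 3*w^2 - 25*w + 21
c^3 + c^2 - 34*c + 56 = (c - 4)*(c - 2)*(c + 7)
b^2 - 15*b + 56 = (b - 8)*(b - 7)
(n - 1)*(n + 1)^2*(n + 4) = n^4 + 5*n^3 + 3*n^2 - 5*n - 4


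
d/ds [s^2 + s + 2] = 2*s + 1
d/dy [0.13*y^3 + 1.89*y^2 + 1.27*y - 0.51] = 0.39*y^2 + 3.78*y + 1.27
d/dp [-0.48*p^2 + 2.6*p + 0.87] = 2.6 - 0.96*p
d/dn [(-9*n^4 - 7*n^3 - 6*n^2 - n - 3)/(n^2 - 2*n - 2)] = (-18*n^5 + 47*n^4 + 100*n^3 + 55*n^2 + 30*n - 4)/(n^4 - 4*n^3 + 8*n + 4)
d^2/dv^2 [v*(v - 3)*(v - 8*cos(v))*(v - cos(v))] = 9*v^3*cos(v) + 54*v^2*sin(v) - 27*v^2*cos(v) - 16*v^2*cos(2*v) + 12*v^2 - 108*v*sin(v) - 32*v*sin(2*v) - 54*v*cos(v) + 48*v*cos(2*v) - 18*v + 48*sin(2*v) + 54*cos(v) + 8*cos(2*v) + 8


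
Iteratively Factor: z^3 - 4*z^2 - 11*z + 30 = (z + 3)*(z^2 - 7*z + 10) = (z - 5)*(z + 3)*(z - 2)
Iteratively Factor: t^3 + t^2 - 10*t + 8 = (t + 4)*(t^2 - 3*t + 2) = (t - 1)*(t + 4)*(t - 2)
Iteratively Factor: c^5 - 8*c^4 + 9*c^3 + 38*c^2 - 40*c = (c + 2)*(c^4 - 10*c^3 + 29*c^2 - 20*c) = c*(c + 2)*(c^3 - 10*c^2 + 29*c - 20) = c*(c - 1)*(c + 2)*(c^2 - 9*c + 20) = c*(c - 5)*(c - 1)*(c + 2)*(c - 4)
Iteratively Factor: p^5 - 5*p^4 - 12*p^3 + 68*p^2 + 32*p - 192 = (p - 2)*(p^4 - 3*p^3 - 18*p^2 + 32*p + 96) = (p - 4)*(p - 2)*(p^3 + p^2 - 14*p - 24) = (p - 4)*(p - 2)*(p + 2)*(p^2 - p - 12) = (p - 4)^2*(p - 2)*(p + 2)*(p + 3)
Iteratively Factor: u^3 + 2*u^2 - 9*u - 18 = (u + 2)*(u^2 - 9) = (u + 2)*(u + 3)*(u - 3)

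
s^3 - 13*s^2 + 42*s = s*(s - 7)*(s - 6)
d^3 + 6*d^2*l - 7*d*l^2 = d*(d - l)*(d + 7*l)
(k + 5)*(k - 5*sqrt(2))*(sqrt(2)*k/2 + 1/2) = sqrt(2)*k^3/2 - 9*k^2/2 + 5*sqrt(2)*k^2/2 - 45*k/2 - 5*sqrt(2)*k/2 - 25*sqrt(2)/2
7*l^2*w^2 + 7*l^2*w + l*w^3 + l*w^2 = w*(7*l + w)*(l*w + l)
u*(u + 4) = u^2 + 4*u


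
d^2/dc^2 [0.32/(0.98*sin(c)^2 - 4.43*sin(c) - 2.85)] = (1.229312*sin(c)^4 - 4.167744*sin(c)^3 + 8.01104*sin(c)^2 + 4.295328*sin(c) - 14.347456)/(-0.98*sin(c)^2 + 4.43*sin(c) + 2.85)^3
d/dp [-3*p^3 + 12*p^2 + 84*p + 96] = -9*p^2 + 24*p + 84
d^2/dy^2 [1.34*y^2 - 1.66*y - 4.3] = 2.68000000000000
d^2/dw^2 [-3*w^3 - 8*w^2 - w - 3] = -18*w - 16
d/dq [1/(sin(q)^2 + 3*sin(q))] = -(2*sin(q) + 3)*cos(q)/((sin(q) + 3)^2*sin(q)^2)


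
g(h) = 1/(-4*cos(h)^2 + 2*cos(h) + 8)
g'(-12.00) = -0.05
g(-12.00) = 0.15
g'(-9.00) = -0.47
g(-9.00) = 0.35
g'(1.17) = -0.02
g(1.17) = 0.12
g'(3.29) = -0.33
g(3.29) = 0.47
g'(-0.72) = 0.05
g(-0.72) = 0.14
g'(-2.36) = -0.26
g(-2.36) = 0.22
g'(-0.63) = 0.05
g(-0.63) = 0.14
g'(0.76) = -0.05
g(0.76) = 0.14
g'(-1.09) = 0.02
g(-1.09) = 0.12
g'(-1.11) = 0.02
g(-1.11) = 0.12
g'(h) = (-8*sin(h)*cos(h) + 2*sin(h))/(-4*cos(h)^2 + 2*cos(h) + 8)^2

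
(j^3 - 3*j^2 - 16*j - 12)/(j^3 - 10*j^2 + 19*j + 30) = (j + 2)/(j - 5)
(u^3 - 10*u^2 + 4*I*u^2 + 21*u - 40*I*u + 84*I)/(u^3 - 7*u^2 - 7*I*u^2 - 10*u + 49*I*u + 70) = (u^2 + u*(-3 + 4*I) - 12*I)/(u^2 - 7*I*u - 10)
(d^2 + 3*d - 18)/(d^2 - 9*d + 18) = (d + 6)/(d - 6)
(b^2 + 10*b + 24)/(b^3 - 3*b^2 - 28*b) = (b + 6)/(b*(b - 7))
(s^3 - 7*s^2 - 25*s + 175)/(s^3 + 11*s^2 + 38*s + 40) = (s^2 - 12*s + 35)/(s^2 + 6*s + 8)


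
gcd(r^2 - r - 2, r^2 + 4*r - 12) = r - 2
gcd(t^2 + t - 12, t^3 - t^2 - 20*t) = t + 4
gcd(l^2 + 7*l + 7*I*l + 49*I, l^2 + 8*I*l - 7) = l + 7*I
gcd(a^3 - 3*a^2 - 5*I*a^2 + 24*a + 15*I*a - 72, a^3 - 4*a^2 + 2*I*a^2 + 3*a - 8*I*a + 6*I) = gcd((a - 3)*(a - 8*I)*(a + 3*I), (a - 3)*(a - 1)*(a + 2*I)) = a - 3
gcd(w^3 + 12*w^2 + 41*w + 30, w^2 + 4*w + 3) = w + 1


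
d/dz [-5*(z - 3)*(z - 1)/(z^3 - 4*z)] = 5*(z^4 - 8*z^3 + 13*z^2 - 12)/(z^2*(z^4 - 8*z^2 + 16))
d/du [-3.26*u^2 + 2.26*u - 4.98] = 2.26 - 6.52*u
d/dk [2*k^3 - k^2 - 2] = 2*k*(3*k - 1)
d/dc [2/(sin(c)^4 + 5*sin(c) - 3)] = -2*(4*sin(c)^3 + 5)*cos(c)/(sin(c)^4 + 5*sin(c) - 3)^2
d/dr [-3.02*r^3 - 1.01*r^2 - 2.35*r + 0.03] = -9.06*r^2 - 2.02*r - 2.35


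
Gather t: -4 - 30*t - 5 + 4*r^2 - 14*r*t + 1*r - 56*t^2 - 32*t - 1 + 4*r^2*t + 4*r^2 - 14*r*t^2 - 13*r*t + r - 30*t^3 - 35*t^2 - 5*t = 8*r^2 + 2*r - 30*t^3 + t^2*(-14*r - 91) + t*(4*r^2 - 27*r - 67) - 10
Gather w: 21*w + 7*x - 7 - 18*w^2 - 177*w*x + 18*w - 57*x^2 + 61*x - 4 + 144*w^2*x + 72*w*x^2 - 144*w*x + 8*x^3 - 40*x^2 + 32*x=w^2*(144*x - 18) + w*(72*x^2 - 321*x + 39) + 8*x^3 - 97*x^2 + 100*x - 11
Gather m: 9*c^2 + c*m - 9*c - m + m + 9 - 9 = 9*c^2 + c*m - 9*c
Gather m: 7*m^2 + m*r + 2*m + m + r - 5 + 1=7*m^2 + m*(r + 3) + r - 4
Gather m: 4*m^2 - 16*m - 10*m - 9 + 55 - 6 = 4*m^2 - 26*m + 40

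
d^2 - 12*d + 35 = (d - 7)*(d - 5)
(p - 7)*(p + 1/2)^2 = p^3 - 6*p^2 - 27*p/4 - 7/4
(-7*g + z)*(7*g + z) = -49*g^2 + z^2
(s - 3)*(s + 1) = s^2 - 2*s - 3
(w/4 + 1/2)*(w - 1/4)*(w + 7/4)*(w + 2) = w^4/4 + 11*w^3/8 + 153*w^2/64 + 17*w/16 - 7/16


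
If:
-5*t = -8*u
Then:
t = 8*u/5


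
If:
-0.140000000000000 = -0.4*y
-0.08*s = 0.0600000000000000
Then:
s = -0.75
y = 0.35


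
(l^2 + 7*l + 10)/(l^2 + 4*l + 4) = (l + 5)/(l + 2)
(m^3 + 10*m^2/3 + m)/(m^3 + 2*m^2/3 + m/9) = 3*(m + 3)/(3*m + 1)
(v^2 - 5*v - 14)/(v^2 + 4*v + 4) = (v - 7)/(v + 2)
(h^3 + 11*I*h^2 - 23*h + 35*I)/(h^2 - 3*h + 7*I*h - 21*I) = (h^2 + 4*I*h + 5)/(h - 3)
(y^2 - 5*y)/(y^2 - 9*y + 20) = y/(y - 4)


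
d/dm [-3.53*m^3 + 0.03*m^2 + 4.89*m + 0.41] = -10.59*m^2 + 0.06*m + 4.89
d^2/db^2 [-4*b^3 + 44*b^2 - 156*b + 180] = 88 - 24*b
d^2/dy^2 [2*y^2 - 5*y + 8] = 4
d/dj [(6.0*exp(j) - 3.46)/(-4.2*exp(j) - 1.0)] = -20.532*exp(j)/(4.2*exp(j) + 1.0)^2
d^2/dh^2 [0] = 0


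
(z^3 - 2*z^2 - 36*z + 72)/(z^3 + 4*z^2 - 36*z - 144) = (z - 2)/(z + 4)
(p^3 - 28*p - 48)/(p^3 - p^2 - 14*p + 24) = (p^2 - 4*p - 12)/(p^2 - 5*p + 6)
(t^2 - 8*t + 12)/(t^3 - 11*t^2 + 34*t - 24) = (t - 2)/(t^2 - 5*t + 4)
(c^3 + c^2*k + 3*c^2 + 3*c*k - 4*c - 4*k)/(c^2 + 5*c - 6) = (c^2 + c*k + 4*c + 4*k)/(c + 6)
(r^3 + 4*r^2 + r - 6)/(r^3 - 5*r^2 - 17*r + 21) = (r + 2)/(r - 7)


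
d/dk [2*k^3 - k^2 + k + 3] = 6*k^2 - 2*k + 1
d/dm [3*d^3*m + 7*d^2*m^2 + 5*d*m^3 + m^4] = 3*d^3 + 14*d^2*m + 15*d*m^2 + 4*m^3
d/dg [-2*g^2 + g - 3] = 1 - 4*g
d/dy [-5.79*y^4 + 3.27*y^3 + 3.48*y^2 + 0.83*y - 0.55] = -23.16*y^3 + 9.81*y^2 + 6.96*y + 0.83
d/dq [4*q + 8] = 4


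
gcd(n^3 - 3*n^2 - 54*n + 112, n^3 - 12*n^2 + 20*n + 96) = n - 8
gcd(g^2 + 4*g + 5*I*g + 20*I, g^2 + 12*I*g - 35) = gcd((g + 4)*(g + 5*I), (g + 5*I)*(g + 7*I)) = g + 5*I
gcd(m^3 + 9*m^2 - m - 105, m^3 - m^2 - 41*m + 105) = m^2 + 4*m - 21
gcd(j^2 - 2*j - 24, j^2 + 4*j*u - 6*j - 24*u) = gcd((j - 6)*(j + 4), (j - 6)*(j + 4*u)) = j - 6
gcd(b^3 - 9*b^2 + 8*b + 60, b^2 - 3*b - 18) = b - 6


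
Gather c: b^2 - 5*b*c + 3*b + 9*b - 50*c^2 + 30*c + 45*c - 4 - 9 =b^2 + 12*b - 50*c^2 + c*(75 - 5*b) - 13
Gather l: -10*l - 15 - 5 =-10*l - 20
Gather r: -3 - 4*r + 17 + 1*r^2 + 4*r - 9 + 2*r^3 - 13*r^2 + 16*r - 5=2*r^3 - 12*r^2 + 16*r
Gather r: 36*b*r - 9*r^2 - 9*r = -9*r^2 + r*(36*b - 9)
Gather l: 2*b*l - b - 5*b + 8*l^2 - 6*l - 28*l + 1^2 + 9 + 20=-6*b + 8*l^2 + l*(2*b - 34) + 30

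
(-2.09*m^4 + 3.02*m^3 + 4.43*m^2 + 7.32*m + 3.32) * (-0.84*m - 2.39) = 1.7556*m^5 + 2.4583*m^4 - 10.939*m^3 - 16.7365*m^2 - 20.2836*m - 7.9348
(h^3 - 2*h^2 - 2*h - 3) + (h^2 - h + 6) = h^3 - h^2 - 3*h + 3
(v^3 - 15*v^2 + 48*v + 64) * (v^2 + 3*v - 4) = v^5 - 12*v^4 - v^3 + 268*v^2 - 256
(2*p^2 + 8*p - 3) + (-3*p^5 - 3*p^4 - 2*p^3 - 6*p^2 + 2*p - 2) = -3*p^5 - 3*p^4 - 2*p^3 - 4*p^2 + 10*p - 5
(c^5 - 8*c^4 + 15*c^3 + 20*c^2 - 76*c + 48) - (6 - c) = c^5 - 8*c^4 + 15*c^3 + 20*c^2 - 75*c + 42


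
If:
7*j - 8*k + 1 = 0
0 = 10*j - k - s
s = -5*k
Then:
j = -1/27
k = 5/54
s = -25/54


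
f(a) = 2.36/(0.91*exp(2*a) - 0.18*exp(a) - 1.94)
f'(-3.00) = 0.00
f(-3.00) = -1.21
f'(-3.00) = 0.00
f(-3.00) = -1.21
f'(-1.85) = -0.01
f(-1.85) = -1.21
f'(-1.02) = -0.11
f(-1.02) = -1.25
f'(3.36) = -0.01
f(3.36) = 0.00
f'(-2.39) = 0.00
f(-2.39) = -1.21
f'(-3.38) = 0.00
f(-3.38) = -1.21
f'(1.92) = -0.13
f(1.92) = 0.06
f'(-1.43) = -0.04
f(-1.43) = -1.22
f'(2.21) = -0.07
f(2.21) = 0.03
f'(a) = 2.36*(-1.82*exp(2*a) + 0.18*exp(a))/(0.91*exp(2*a) - 0.18*exp(a) - 1.94)^2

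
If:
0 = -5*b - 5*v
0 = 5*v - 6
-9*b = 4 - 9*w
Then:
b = -6/5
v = 6/5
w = -34/45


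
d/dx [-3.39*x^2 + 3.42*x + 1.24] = 3.42 - 6.78*x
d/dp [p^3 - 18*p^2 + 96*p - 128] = 3*p^2 - 36*p + 96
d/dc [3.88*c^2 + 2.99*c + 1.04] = 7.76*c + 2.99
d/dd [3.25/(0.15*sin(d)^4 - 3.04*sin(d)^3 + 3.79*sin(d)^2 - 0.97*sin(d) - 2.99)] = (-1.95*sin(d)^3 + 29.64*sin(d)^2 - 24.635*sin(d) + 3.1525)*cos(d)/(-0.15*sin(d)^4 + 3.04*sin(d)^3 - 3.79*sin(d)^2 + 0.97*sin(d) + 2.99)^2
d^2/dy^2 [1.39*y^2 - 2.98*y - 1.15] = 2.78000000000000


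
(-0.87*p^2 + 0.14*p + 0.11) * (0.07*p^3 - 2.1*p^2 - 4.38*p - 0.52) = -0.0609*p^5 + 1.8368*p^4 + 3.5243*p^3 - 0.3918*p^2 - 0.5546*p - 0.0572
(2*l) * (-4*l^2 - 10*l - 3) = -8*l^3 - 20*l^2 - 6*l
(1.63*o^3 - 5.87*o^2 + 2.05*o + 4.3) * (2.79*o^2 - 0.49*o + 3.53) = 4.5477*o^5 - 17.176*o^4 + 14.3497*o^3 - 9.7286*o^2 + 5.1295*o + 15.179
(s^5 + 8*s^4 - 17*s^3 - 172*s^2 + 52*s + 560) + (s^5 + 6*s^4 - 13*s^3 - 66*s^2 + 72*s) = 2*s^5 + 14*s^4 - 30*s^3 - 238*s^2 + 124*s + 560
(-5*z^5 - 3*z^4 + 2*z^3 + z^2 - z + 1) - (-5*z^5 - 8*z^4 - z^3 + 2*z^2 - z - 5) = 5*z^4 + 3*z^3 - z^2 + 6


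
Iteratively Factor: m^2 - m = (m)*(m - 1)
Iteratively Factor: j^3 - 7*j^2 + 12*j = (j - 3)*(j^2 - 4*j) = (j - 4)*(j - 3)*(j)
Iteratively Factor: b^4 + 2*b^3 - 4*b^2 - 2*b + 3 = (b + 1)*(b^3 + b^2 - 5*b + 3) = (b - 1)*(b + 1)*(b^2 + 2*b - 3) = (b - 1)^2*(b + 1)*(b + 3)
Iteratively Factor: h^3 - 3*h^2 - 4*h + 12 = (h - 3)*(h^2 - 4) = (h - 3)*(h + 2)*(h - 2)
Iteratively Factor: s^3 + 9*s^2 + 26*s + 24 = (s + 4)*(s^2 + 5*s + 6) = (s + 3)*(s + 4)*(s + 2)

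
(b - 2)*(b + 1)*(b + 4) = b^3 + 3*b^2 - 6*b - 8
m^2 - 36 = (m - 6)*(m + 6)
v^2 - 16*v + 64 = (v - 8)^2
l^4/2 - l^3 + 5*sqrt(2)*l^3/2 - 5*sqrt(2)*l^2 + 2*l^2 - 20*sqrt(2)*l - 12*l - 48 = (l/2 + sqrt(2))*(l - 4)*(l + 2)*(l + 3*sqrt(2))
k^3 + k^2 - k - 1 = (k - 1)*(k + 1)^2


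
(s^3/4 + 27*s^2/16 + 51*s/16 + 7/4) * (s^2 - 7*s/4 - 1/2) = s^5/4 + 5*s^4/4 + 7*s^3/64 - 299*s^2/64 - 149*s/32 - 7/8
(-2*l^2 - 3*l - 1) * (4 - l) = 2*l^3 - 5*l^2 - 11*l - 4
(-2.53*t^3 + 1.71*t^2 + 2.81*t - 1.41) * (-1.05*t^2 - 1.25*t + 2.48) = 2.6565*t^5 + 1.367*t^4 - 11.3624*t^3 + 2.2088*t^2 + 8.7313*t - 3.4968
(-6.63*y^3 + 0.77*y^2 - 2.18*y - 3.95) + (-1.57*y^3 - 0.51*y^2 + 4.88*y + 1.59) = -8.2*y^3 + 0.26*y^2 + 2.7*y - 2.36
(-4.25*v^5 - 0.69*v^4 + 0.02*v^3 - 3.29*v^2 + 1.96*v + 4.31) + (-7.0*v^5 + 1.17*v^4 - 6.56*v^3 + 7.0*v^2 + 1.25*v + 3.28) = -11.25*v^5 + 0.48*v^4 - 6.54*v^3 + 3.71*v^2 + 3.21*v + 7.59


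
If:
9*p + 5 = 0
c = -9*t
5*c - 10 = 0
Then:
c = 2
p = -5/9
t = -2/9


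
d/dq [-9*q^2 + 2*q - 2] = 2 - 18*q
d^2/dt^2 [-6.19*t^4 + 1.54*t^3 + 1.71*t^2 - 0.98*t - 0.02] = -74.28*t^2 + 9.24*t + 3.42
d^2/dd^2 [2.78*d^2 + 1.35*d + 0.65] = 5.56000000000000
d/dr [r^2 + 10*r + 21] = 2*r + 10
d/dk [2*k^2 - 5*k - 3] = 4*k - 5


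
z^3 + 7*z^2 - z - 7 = (z - 1)*(z + 1)*(z + 7)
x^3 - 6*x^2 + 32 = (x - 4)^2*(x + 2)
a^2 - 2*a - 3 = (a - 3)*(a + 1)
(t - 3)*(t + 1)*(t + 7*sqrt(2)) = t^3 - 2*t^2 + 7*sqrt(2)*t^2 - 14*sqrt(2)*t - 3*t - 21*sqrt(2)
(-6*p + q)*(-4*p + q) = 24*p^2 - 10*p*q + q^2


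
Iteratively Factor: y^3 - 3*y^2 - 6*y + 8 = (y + 2)*(y^2 - 5*y + 4) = (y - 4)*(y + 2)*(y - 1)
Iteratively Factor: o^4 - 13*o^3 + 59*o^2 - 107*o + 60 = (o - 3)*(o^3 - 10*o^2 + 29*o - 20) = (o - 3)*(o - 1)*(o^2 - 9*o + 20) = (o - 4)*(o - 3)*(o - 1)*(o - 5)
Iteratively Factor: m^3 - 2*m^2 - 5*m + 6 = (m + 2)*(m^2 - 4*m + 3) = (m - 3)*(m + 2)*(m - 1)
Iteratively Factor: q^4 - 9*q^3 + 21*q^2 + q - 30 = (q - 3)*(q^3 - 6*q^2 + 3*q + 10) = (q - 5)*(q - 3)*(q^2 - q - 2) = (q - 5)*(q - 3)*(q - 2)*(q + 1)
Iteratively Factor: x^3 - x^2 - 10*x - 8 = (x + 1)*(x^2 - 2*x - 8) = (x - 4)*(x + 1)*(x + 2)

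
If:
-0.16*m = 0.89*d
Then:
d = -0.179775280898876*m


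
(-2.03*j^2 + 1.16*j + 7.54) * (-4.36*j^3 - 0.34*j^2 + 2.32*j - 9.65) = 8.8508*j^5 - 4.3674*j^4 - 37.9784*j^3 + 19.7171*j^2 + 6.2988*j - 72.761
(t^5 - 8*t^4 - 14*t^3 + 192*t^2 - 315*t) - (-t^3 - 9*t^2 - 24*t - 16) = t^5 - 8*t^4 - 13*t^3 + 201*t^2 - 291*t + 16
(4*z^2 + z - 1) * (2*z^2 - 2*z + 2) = 8*z^4 - 6*z^3 + 4*z^2 + 4*z - 2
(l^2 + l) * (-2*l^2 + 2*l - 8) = -2*l^4 - 6*l^2 - 8*l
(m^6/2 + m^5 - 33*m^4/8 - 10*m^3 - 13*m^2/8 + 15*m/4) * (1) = m^6/2 + m^5 - 33*m^4/8 - 10*m^3 - 13*m^2/8 + 15*m/4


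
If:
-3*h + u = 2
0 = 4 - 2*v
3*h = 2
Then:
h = 2/3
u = 4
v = 2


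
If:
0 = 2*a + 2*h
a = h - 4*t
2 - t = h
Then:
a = -4/3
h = 4/3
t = 2/3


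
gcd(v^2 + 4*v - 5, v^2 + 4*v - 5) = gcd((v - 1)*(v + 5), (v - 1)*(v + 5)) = v^2 + 4*v - 5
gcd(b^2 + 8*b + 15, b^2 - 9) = b + 3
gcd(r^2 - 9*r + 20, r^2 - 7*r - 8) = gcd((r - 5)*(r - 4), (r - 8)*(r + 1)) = 1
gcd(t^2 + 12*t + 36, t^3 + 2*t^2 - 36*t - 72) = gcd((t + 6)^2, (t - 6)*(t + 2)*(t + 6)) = t + 6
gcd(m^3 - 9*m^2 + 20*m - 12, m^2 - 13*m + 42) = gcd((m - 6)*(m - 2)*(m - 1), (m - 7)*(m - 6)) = m - 6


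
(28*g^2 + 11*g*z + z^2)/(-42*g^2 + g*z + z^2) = (4*g + z)/(-6*g + z)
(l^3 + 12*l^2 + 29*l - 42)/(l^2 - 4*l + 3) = (l^2 + 13*l + 42)/(l - 3)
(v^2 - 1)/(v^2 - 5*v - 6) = (v - 1)/(v - 6)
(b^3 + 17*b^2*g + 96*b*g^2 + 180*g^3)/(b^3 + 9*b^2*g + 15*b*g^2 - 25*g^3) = (b^2 + 12*b*g + 36*g^2)/(b^2 + 4*b*g - 5*g^2)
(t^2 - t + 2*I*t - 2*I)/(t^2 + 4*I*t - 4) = (t - 1)/(t + 2*I)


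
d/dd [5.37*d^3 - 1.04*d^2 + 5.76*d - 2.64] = 16.11*d^2 - 2.08*d + 5.76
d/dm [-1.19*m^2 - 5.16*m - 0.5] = -2.38*m - 5.16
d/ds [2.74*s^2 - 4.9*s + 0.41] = 5.48*s - 4.9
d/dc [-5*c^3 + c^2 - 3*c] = -15*c^2 + 2*c - 3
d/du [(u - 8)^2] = 2*u - 16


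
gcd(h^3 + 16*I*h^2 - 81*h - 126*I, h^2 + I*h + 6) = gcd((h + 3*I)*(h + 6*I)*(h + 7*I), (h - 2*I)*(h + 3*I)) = h + 3*I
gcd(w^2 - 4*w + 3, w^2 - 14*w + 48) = 1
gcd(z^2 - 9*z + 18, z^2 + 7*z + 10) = 1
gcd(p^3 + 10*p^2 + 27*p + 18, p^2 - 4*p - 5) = p + 1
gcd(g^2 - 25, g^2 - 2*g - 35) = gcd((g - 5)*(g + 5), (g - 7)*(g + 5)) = g + 5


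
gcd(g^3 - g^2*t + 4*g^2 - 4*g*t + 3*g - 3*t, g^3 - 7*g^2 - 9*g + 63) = g + 3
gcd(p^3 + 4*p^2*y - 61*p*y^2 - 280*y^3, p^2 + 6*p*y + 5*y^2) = p + 5*y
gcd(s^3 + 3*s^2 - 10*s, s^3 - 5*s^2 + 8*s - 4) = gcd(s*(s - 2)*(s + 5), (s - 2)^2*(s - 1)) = s - 2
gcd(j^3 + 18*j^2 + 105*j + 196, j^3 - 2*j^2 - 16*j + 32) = j + 4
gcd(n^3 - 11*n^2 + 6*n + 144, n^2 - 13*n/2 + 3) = n - 6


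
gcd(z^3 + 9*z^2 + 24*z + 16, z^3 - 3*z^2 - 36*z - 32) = z^2 + 5*z + 4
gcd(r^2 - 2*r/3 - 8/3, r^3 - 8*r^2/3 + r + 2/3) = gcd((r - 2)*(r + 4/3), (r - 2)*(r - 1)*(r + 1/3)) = r - 2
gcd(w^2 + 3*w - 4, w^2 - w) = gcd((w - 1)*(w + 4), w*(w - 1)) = w - 1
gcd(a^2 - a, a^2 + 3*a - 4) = a - 1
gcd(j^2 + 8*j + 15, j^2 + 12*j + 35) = j + 5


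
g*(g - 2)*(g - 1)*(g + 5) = g^4 + 2*g^3 - 13*g^2 + 10*g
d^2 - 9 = (d - 3)*(d + 3)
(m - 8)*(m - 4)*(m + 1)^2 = m^4 - 10*m^3 + 9*m^2 + 52*m + 32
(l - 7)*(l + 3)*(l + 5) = l^3 + l^2 - 41*l - 105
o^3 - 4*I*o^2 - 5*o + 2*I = (o - 2*I)*(o - I)^2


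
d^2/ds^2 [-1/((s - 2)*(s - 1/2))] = 4*(-4*(s - 2)^2 - 2*(s - 2)*(2*s - 1) - (2*s - 1)^2)/((s - 2)^3*(2*s - 1)^3)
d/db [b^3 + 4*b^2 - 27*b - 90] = 3*b^2 + 8*b - 27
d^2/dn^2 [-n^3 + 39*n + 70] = -6*n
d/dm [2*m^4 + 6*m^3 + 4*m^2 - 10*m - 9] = 8*m^3 + 18*m^2 + 8*m - 10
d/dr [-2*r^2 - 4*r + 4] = -4*r - 4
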